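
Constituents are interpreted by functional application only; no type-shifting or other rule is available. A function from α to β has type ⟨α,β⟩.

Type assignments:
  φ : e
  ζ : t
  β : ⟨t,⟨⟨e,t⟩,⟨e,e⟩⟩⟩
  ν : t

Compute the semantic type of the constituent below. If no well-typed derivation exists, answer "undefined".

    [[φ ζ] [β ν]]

[φ ζ]: e and t cannot combine by function application — type clash.

undefined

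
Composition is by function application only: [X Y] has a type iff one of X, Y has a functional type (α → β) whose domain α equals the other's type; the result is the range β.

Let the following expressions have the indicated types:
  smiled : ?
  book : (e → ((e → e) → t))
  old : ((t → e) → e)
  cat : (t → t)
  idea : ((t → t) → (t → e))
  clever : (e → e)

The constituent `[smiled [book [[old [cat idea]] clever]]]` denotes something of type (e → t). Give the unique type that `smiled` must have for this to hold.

(((e → e) → t) → (e → t))

For [smiled [book [[old [cat idea]] clever]]] to have type (e → t) with [book [[old [cat idea]] clever]] of type ((e → e) → t), smiled must be the function: smiled : (((e → e) → t) → (e → t)).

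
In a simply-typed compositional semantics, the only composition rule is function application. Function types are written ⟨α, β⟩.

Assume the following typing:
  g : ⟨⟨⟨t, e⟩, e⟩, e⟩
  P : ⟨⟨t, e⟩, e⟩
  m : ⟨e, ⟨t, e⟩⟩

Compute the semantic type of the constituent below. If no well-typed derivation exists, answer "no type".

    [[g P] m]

⟨t, e⟩

[g P]: functor g : ⟨⟨⟨t, e⟩, e⟩, e⟩, argument P : ⟨⟨t, e⟩, e⟩; result e.
[[g P] m]: functor m : ⟨e, ⟨t, e⟩⟩, argument [g P] : e; result ⟨t, e⟩.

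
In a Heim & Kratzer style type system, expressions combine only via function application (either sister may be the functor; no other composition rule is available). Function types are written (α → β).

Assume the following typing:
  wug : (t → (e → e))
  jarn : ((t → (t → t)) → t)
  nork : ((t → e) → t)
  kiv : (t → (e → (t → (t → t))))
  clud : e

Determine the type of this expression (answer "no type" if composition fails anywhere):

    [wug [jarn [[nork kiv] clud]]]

At [nork kiv]: neither ((t → e) → t) nor (t → (e → (t → (t → t)))) can take the other as argument; the node is ill-typed.

no type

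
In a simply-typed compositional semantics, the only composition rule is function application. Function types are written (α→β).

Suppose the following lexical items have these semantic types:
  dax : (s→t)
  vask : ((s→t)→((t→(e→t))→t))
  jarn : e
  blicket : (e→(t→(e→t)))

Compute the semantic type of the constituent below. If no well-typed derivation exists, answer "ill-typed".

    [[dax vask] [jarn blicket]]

t

[dax vask]: ((s→t)→((t→(e→t))→t)) applied to (s→t) yields ((t→(e→t))→t).
[jarn blicket]: (e→(t→(e→t))) applied to e yields (t→(e→t)).
[[dax vask] [jarn blicket]]: ((t→(e→t))→t) applied to (t→(e→t)) yields t.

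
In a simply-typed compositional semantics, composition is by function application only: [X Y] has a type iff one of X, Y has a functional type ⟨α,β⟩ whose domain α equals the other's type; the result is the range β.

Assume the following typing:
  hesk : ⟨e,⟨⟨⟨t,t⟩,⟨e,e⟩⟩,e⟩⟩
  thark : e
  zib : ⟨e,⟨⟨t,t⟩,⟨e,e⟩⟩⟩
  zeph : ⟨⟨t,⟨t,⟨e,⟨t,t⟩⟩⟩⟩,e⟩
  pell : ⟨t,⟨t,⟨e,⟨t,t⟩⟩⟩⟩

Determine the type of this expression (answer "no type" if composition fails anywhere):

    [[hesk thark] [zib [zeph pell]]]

e

At [hesk thark], hesk : ⟨e,⟨⟨⟨t,t⟩,⟨e,e⟩⟩,e⟩⟩ takes thark : e, giving ⟨⟨⟨t,t⟩,⟨e,e⟩⟩,e⟩.
At [zeph pell], zeph : ⟨⟨t,⟨t,⟨e,⟨t,t⟩⟩⟩⟩,e⟩ takes pell : ⟨t,⟨t,⟨e,⟨t,t⟩⟩⟩⟩, giving e.
At [zib [zeph pell]], zib : ⟨e,⟨⟨t,t⟩,⟨e,e⟩⟩⟩ takes [zeph pell] : e, giving ⟨⟨t,t⟩,⟨e,e⟩⟩.
At [[hesk thark] [zib [zeph pell]]], [hesk thark] : ⟨⟨⟨t,t⟩,⟨e,e⟩⟩,e⟩ takes [zib [zeph pell]] : ⟨⟨t,t⟩,⟨e,e⟩⟩, giving e.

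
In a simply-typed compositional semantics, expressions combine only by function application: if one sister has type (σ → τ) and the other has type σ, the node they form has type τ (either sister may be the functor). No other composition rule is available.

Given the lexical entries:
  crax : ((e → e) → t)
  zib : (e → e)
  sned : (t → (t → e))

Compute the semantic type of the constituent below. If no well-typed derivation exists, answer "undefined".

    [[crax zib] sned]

(t → e)

At [crax zib], crax : ((e → e) → t) takes zib : (e → e), giving t.
At [[crax zib] sned], sned : (t → (t → e)) takes [crax zib] : t, giving (t → e).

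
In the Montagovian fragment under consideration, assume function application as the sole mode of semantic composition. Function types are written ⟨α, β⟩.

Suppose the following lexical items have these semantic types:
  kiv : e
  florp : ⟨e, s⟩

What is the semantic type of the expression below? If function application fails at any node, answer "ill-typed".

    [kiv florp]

s

At [kiv florp], florp : ⟨e, s⟩ takes kiv : e, giving s.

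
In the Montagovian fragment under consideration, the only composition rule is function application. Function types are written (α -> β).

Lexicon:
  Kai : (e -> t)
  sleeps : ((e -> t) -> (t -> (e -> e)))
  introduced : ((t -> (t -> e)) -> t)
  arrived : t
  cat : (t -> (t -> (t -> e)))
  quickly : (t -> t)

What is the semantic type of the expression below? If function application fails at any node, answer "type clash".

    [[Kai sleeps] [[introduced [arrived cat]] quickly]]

(e -> e)

[Kai sleeps]: ((e -> t) -> (t -> (e -> e))) applied to (e -> t) yields (t -> (e -> e)).
[arrived cat]: (t -> (t -> (t -> e))) applied to t yields (t -> (t -> e)).
[introduced [arrived cat]]: ((t -> (t -> e)) -> t) applied to (t -> (t -> e)) yields t.
[[introduced [arrived cat]] quickly]: (t -> t) applied to t yields t.
[[Kai sleeps] [[introduced [arrived cat]] quickly]]: (t -> (e -> e)) applied to t yields (e -> e).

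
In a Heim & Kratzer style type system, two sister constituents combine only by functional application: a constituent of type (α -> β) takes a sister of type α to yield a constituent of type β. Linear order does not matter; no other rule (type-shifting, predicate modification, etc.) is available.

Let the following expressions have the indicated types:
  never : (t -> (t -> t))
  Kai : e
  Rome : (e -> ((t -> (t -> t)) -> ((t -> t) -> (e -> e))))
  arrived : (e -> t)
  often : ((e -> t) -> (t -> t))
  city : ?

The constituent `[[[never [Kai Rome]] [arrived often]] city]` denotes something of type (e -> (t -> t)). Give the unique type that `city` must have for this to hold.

((e -> e) -> (e -> (t -> t)))

For [[[never [Kai Rome]] [arrived often]] city] to have type (e -> (t -> t)) with [[never [Kai Rome]] [arrived often]] of type (e -> e), city must be the function: city : ((e -> e) -> (e -> (t -> t))).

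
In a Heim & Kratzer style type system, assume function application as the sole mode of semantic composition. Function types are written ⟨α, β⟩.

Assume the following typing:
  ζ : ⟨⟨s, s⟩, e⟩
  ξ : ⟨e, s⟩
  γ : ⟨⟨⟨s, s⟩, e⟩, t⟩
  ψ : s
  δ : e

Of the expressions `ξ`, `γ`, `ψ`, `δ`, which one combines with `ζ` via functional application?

γ

ξ : ⟨e, s⟩ — ζ needs ⟨s, s⟩; ξ needs e; neither fits.
γ — combines: γ : ⟨⟨⟨s, s⟩, e⟩, t⟩ takes ζ : ⟨⟨s, s⟩, e⟩ as argument, giving t.
ψ : s — ζ needs ⟨s, s⟩; ψ needs nothing (atomic); neither fits.
δ : e — ζ needs ⟨s, s⟩; δ needs nothing (atomic); neither fits.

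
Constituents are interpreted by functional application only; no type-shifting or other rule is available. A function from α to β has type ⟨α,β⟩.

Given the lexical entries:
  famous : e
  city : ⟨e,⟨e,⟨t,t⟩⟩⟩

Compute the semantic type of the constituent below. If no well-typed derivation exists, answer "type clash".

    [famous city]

⟨e,⟨t,t⟩⟩

[famous city] — city of type ⟨e,⟨e,⟨t,t⟩⟩⟩ combines with famous of type e: type ⟨e,⟨t,t⟩⟩.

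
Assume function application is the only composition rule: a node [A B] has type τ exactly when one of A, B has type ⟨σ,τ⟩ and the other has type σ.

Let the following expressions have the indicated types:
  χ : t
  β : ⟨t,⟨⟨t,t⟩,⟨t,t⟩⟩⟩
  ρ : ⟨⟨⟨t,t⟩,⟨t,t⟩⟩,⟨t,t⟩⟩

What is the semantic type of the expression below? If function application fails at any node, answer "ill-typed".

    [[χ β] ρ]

At [χ β], β : ⟨t,⟨⟨t,t⟩,⟨t,t⟩⟩⟩ takes χ : t, giving ⟨⟨t,t⟩,⟨t,t⟩⟩.
At [[χ β] ρ], ρ : ⟨⟨⟨t,t⟩,⟨t,t⟩⟩,⟨t,t⟩⟩ takes [χ β] : ⟨⟨t,t⟩,⟨t,t⟩⟩, giving ⟨t,t⟩.

⟨t,t⟩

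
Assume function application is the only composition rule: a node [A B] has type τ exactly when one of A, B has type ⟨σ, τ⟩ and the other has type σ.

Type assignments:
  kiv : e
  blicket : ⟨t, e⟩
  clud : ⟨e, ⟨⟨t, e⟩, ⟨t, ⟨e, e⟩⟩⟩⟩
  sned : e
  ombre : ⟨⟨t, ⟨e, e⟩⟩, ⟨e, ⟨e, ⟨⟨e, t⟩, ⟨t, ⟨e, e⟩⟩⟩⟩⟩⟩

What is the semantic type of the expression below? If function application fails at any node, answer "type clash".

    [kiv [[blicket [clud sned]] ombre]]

[clud sned] — clud of type ⟨e, ⟨⟨t, e⟩, ⟨t, ⟨e, e⟩⟩⟩⟩ combines with sned of type e: type ⟨⟨t, e⟩, ⟨t, ⟨e, e⟩⟩⟩.
[blicket [clud sned]] — [clud sned] of type ⟨⟨t, e⟩, ⟨t, ⟨e, e⟩⟩⟩ combines with blicket of type ⟨t, e⟩: type ⟨t, ⟨e, e⟩⟩.
[[blicket [clud sned]] ombre] — ombre of type ⟨⟨t, ⟨e, e⟩⟩, ⟨e, ⟨e, ⟨⟨e, t⟩, ⟨t, ⟨e, e⟩⟩⟩⟩⟩⟩ combines with [blicket [clud sned]] of type ⟨t, ⟨e, e⟩⟩: type ⟨e, ⟨e, ⟨⟨e, t⟩, ⟨t, ⟨e, e⟩⟩⟩⟩⟩.
[kiv [[blicket [clud sned]] ombre]] — [[blicket [clud sned]] ombre] of type ⟨e, ⟨e, ⟨⟨e, t⟩, ⟨t, ⟨e, e⟩⟩⟩⟩⟩ combines with kiv of type e: type ⟨e, ⟨⟨e, t⟩, ⟨t, ⟨e, e⟩⟩⟩⟩.

⟨e, ⟨⟨e, t⟩, ⟨t, ⟨e, e⟩⟩⟩⟩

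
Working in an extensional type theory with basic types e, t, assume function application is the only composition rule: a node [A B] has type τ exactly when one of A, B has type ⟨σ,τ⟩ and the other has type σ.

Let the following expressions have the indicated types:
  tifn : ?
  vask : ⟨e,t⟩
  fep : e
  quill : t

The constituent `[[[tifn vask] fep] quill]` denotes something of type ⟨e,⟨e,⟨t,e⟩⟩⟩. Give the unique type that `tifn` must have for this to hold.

⟨⟨e,t⟩,⟨e,⟨t,⟨e,⟨e,⟨t,e⟩⟩⟩⟩⟩⟩

[[[tifn vask] fep] quill] is required to be ⟨e,⟨e,⟨t,e⟩⟩⟩. quill : t cannot yield ⟨e,⟨e,⟨t,e⟩⟩⟩ as functor, so [[tifn vask] fep] : ⟨t,⟨e,⟨e,⟨t,e⟩⟩⟩⟩.
[[tifn vask] fep] is required to be ⟨t,⟨e,⟨e,⟨t,e⟩⟩⟩⟩. fep : e cannot yield ⟨t,⟨e,⟨e,⟨t,e⟩⟩⟩⟩ as functor, so [tifn vask] : ⟨e,⟨t,⟨e,⟨e,⟨t,e⟩⟩⟩⟩⟩.
[tifn vask] is required to be ⟨e,⟨t,⟨e,⟨e,⟨t,e⟩⟩⟩⟩⟩. vask : ⟨e,t⟩ cannot yield ⟨e,⟨t,⟨e,⟨e,⟨t,e⟩⟩⟩⟩⟩ as functor, so tifn : ⟨⟨e,t⟩,⟨e,⟨t,⟨e,⟨e,⟨t,e⟩⟩⟩⟩⟩⟩.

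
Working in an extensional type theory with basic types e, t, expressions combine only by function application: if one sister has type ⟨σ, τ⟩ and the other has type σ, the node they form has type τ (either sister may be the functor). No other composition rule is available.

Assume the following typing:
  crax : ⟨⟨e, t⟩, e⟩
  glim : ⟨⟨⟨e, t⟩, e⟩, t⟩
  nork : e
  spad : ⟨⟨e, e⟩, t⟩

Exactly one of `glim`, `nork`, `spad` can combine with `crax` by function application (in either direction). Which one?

glim

glim — combines: glim : ⟨⟨⟨e, t⟩, e⟩, t⟩ takes crax : ⟨⟨e, t⟩, e⟩ as argument, giving t.
nork : e — no; crax wants ⟨e, t⟩, and nork wants nothing (atomic).
spad : ⟨⟨e, e⟩, t⟩ — no; crax wants ⟨e, t⟩, and spad wants ⟨e, e⟩.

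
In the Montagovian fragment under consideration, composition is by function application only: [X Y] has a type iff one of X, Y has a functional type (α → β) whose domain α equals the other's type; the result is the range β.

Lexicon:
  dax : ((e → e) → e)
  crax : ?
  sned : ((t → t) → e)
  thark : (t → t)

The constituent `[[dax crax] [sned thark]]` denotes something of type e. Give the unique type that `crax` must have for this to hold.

[[dax crax] [sned thark]] must have type e. The sister [sned thark] has type e; that is not a function onto e, so [dax crax] must be the functor, of type (e → e).
[dax crax] must have type (e → e). The sister dax has type ((e → e) → e); that is not a function onto (e → e), so crax must be the functor, of type (((e → e) → e) → (e → e)).

(((e → e) → e) → (e → e))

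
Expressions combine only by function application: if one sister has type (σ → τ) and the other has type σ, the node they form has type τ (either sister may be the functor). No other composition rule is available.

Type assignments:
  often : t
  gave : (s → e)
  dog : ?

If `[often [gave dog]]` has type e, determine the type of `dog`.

[often [gave dog]] is required to be e. often : t cannot yield e as functor, so [gave dog] : (t → e).
[gave dog] is required to be (t → e). gave : (s → e) cannot yield (t → e) as functor, so dog : ((s → e) → (t → e)).

((s → e) → (t → e))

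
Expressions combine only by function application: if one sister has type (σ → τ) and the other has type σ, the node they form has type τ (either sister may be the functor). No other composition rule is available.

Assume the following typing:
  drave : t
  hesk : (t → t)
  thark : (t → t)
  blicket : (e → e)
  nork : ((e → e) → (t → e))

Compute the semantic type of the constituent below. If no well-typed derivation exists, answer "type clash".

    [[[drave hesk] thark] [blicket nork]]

e

At [drave hesk], hesk : (t → t) takes drave : t, giving t.
At [[drave hesk] thark], thark : (t → t) takes [drave hesk] : t, giving t.
At [blicket nork], nork : ((e → e) → (t → e)) takes blicket : (e → e), giving (t → e).
At [[[drave hesk] thark] [blicket nork]], [blicket nork] : (t → e) takes [[drave hesk] thark] : t, giving e.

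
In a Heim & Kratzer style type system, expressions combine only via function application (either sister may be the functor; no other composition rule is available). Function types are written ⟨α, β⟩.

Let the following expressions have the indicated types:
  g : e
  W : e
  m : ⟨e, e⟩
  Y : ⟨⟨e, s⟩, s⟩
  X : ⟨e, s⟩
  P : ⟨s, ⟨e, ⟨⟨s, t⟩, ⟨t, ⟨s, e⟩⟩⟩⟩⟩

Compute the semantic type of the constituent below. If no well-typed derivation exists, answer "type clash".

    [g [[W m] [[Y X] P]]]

[W m]: functor m : ⟨e, e⟩, argument W : e; result e.
[Y X]: functor Y : ⟨⟨e, s⟩, s⟩, argument X : ⟨e, s⟩; result s.
[[Y X] P]: functor P : ⟨s, ⟨e, ⟨⟨s, t⟩, ⟨t, ⟨s, e⟩⟩⟩⟩⟩, argument [Y X] : s; result ⟨e, ⟨⟨s, t⟩, ⟨t, ⟨s, e⟩⟩⟩⟩.
[[W m] [[Y X] P]]: functor [[Y X] P] : ⟨e, ⟨⟨s, t⟩, ⟨t, ⟨s, e⟩⟩⟩⟩, argument [W m] : e; result ⟨⟨s, t⟩, ⟨t, ⟨s, e⟩⟩⟩.
[g [[W m] [[Y X] P]]]: e and ⟨⟨s, t⟩, ⟨t, ⟨s, e⟩⟩⟩ cannot combine by function application — type clash.

type clash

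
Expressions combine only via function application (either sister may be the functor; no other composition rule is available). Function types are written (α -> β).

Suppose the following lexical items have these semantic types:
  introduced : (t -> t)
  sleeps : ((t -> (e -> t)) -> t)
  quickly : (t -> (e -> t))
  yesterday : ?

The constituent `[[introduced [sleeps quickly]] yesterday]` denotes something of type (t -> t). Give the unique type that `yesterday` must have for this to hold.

(t -> (t -> t))

At [[introduced [sleeps quickly]] yesterday] (required: (t -> t)): [introduced [sleeps quickly]] is t, which is not a function with range (t -> t); hence yesterday is the functor — type (t -> (t -> t)).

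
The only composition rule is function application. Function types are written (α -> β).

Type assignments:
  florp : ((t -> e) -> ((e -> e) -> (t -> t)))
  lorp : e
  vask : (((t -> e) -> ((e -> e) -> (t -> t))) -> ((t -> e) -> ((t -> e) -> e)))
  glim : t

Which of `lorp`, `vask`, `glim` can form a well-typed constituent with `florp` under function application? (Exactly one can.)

vask

lorp : e — florp needs (t -> e); lorp needs nothing (atomic); neither fits.
vask — combines: vask : (((t -> e) -> ((e -> e) -> (t -> t))) -> ((t -> e) -> ((t -> e) -> e))) takes florp : ((t -> e) -> ((e -> e) -> (t -> t))) as argument, giving ((t -> e) -> ((t -> e) -> e)).
glim : t — florp needs (t -> e); glim needs nothing (atomic); neither fits.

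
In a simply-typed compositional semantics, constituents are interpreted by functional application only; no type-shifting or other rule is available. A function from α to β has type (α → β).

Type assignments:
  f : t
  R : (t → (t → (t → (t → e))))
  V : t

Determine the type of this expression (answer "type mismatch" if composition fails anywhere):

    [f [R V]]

[R V]: R is (t → (t → (t → (t → e)))), V is t; result (t → (t → (t → e))).
[f [R V]]: [R V] is (t → (t → (t → e))), f is t; result (t → (t → e)).

(t → (t → e))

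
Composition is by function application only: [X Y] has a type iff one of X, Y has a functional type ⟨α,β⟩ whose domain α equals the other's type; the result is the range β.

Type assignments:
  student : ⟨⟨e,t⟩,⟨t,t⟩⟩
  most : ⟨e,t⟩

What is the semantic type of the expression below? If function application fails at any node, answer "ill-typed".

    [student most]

⟨t,t⟩

[student most]: student is ⟨⟨e,t⟩,⟨t,t⟩⟩, most is ⟨e,t⟩; result ⟨t,t⟩.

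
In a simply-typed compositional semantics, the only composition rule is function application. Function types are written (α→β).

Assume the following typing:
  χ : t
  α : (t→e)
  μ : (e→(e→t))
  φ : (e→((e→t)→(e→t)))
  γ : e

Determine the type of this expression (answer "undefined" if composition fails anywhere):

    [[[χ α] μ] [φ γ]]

[χ α]: (t→e) applied to t yields e.
[[χ α] μ]: (e→(e→t)) applied to e yields (e→t).
[φ γ]: (e→((e→t)→(e→t))) applied to e yields ((e→t)→(e→t)).
[[[χ α] μ] [φ γ]]: ((e→t)→(e→t)) applied to (e→t) yields (e→t).

(e→t)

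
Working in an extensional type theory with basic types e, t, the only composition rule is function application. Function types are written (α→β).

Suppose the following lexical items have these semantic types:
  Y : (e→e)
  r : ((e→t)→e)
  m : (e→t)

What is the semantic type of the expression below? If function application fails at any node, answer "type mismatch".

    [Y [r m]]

[r m]: r is ((e→t)→e), m is (e→t); result e.
[Y [r m]]: Y is (e→e), [r m] is e; result e.

e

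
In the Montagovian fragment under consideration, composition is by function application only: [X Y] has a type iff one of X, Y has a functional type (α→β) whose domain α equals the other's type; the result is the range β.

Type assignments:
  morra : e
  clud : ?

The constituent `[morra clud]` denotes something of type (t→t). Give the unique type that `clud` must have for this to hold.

(e→(t→t))

[morra clud] is required to be (t→t). morra : e cannot yield (t→t) as functor, so clud : (e→(t→t)).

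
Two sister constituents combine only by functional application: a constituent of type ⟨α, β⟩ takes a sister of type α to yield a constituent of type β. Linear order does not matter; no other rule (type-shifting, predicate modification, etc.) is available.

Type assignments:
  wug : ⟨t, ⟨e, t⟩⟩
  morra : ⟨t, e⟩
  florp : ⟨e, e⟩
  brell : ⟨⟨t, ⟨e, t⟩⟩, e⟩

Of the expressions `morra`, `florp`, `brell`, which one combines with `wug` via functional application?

morra : ⟨t, e⟩ — does not combine with wug.
florp : ⟨e, e⟩ — does not combine with wug.
brell — combines: brell : ⟨⟨t, ⟨e, t⟩⟩, e⟩ takes wug : ⟨t, ⟨e, t⟩⟩ as argument, giving e.

brell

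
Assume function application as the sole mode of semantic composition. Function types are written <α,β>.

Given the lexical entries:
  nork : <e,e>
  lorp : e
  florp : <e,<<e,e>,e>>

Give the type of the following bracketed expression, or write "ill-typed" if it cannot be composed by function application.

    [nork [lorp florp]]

e

[lorp florp]: florp is <e,<<e,e>,e>>, lorp is e; result <<e,e>,e>.
[nork [lorp florp]]: [lorp florp] is <<e,e>,e>, nork is <e,e>; result e.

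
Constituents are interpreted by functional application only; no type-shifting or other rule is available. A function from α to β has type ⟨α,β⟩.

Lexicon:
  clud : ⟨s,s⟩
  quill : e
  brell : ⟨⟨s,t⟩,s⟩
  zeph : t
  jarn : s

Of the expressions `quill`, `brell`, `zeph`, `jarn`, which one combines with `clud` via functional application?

jarn

quill : e — no; clud wants s, and quill wants nothing (atomic).
brell : ⟨⟨s,t⟩,s⟩ — no; clud wants s, and brell wants ⟨s,t⟩.
zeph : t — no; clud wants s, and zeph wants nothing (atomic).
jarn — combines: clud : ⟨s,s⟩ takes jarn : s as argument, giving s.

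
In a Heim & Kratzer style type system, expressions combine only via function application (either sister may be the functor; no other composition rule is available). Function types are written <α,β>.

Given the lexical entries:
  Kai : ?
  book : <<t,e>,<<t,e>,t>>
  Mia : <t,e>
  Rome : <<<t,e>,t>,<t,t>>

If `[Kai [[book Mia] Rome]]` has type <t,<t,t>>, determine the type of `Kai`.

For [Kai [[book Mia] Rome]] to have type <t,<t,t>> with [[book Mia] Rome] of type <t,t>, Kai must be the function: Kai : <<t,t>,<t,<t,t>>>.

<<t,t>,<t,<t,t>>>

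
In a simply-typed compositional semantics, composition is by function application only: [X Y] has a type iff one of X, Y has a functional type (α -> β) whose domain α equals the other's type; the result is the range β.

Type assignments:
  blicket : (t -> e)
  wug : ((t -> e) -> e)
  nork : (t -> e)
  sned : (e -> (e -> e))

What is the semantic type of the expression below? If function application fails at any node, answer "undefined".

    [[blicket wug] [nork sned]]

undefined

[blicket wug]: ((t -> e) -> e) applied to (t -> e) yields e.
[nork sned]: (t -> e) with (e -> (e -> e)) — neither is a function whose domain matches the other; composition fails here.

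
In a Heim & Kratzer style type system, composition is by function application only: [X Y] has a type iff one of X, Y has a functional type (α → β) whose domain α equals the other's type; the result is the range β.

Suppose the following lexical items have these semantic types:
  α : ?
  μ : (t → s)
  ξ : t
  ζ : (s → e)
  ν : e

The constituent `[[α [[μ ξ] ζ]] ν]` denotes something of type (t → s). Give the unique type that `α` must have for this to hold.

(e → (e → (t → s)))

At [[α [[μ ξ] ζ]] ν] (required: (t → s)): ν is e, which is not a function with range (t → s); hence [α [[μ ξ] ζ]] is the functor — type (e → (t → s)).
At [α [[μ ξ] ζ]] (required: (e → (t → s))): [[μ ξ] ζ] is e, which is not a function with range (e → (t → s)); hence α is the functor — type (e → (e → (t → s))).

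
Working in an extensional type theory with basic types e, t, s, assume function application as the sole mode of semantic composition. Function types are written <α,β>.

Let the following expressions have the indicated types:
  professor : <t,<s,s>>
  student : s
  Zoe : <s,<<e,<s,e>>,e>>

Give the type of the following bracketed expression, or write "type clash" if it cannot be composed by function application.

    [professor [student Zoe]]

[student Zoe] — Zoe of type <s,<<e,<s,e>>,e>> combines with student of type s: type <<e,<s,e>>,e>.
At [professor [student Zoe]]: neither <t,<s,s>> nor <<e,<s,e>>,e> can take the other as argument; the node is ill-typed.

type clash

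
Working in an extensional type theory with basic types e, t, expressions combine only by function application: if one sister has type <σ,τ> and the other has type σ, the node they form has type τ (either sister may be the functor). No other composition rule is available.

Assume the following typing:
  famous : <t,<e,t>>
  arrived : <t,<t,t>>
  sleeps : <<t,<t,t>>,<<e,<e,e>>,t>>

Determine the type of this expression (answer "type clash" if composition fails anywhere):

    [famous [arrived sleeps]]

type clash

At [arrived sleeps], sleeps : <<t,<t,t>>,<<e,<e,e>>,t>> takes arrived : <t,<t,t>>, giving <<e,<e,e>>,t>.
[famous [arrived sleeps]]: <t,<e,t>> and <<e,<e,e>>,t> cannot combine by function application — type clash.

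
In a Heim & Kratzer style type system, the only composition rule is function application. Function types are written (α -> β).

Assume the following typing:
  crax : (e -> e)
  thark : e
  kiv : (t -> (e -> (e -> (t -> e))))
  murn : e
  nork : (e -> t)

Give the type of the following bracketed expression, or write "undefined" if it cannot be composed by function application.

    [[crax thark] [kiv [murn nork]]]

[crax thark] — crax of type (e -> e) combines with thark of type e: type e.
[murn nork] — nork of type (e -> t) combines with murn of type e: type t.
[kiv [murn nork]] — kiv of type (t -> (e -> (e -> (t -> e)))) combines with [murn nork] of type t: type (e -> (e -> (t -> e))).
[[crax thark] [kiv [murn nork]]] — [kiv [murn nork]] of type (e -> (e -> (t -> e))) combines with [crax thark] of type e: type (e -> (t -> e)).

(e -> (t -> e))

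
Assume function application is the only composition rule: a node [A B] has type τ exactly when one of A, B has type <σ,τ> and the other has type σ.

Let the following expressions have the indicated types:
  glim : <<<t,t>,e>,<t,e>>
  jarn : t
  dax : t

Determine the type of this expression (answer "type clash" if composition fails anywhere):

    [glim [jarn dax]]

type clash

[jarn dax]: t and t cannot combine by function application — type clash.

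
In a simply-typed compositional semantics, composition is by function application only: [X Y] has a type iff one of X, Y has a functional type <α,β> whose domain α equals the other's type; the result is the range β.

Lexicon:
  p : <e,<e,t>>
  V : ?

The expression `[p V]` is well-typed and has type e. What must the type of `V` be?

<<e,<e,t>>,e>

At [p V] (required: e): p is <e,<e,t>>, which is not a function with range e; hence V is the functor — type <<e,<e,t>>,e>.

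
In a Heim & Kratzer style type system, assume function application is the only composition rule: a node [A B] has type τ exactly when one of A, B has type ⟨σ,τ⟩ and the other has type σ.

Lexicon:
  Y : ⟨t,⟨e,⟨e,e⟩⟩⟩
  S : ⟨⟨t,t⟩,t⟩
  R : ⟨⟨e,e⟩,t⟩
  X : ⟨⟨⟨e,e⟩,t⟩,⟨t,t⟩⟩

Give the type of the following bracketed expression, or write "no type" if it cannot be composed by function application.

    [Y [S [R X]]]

⟨e,⟨e,e⟩⟩

[R X]: functor X : ⟨⟨⟨e,e⟩,t⟩,⟨t,t⟩⟩, argument R : ⟨⟨e,e⟩,t⟩; result ⟨t,t⟩.
[S [R X]]: functor S : ⟨⟨t,t⟩,t⟩, argument [R X] : ⟨t,t⟩; result t.
[Y [S [R X]]]: functor Y : ⟨t,⟨e,⟨e,e⟩⟩⟩, argument [S [R X]] : t; result ⟨e,⟨e,e⟩⟩.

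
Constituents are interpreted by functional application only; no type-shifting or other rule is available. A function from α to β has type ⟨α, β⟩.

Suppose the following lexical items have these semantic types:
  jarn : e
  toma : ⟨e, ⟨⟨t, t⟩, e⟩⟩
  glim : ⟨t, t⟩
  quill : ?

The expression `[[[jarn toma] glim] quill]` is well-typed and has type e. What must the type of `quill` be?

⟨e, e⟩

For [[[jarn toma] glim] quill] to have type e with [[jarn toma] glim] of type e, quill must be the function: quill : ⟨e, e⟩.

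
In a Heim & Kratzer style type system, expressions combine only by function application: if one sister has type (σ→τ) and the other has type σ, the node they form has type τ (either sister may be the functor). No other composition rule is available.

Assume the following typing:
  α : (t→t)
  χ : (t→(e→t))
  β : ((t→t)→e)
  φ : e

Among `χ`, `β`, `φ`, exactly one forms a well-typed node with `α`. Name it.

β

χ : (t→(e→t)) — does not combine with α.
β — combines: β : ((t→t)→e) takes α : (t→t) as argument, giving e.
φ : e — does not combine with α.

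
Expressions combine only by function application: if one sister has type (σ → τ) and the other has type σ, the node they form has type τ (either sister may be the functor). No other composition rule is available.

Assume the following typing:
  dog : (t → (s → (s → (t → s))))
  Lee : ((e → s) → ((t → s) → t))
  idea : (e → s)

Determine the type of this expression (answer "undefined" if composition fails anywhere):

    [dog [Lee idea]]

undefined

[Lee idea]: ((e → s) → ((t → s) → t)) applied to (e → s) yields ((t → s) → t).
[dog [Lee idea]]: (t → (s → (s → (t → s)))) with ((t → s) → t) — neither is a function whose domain matches the other; composition fails here.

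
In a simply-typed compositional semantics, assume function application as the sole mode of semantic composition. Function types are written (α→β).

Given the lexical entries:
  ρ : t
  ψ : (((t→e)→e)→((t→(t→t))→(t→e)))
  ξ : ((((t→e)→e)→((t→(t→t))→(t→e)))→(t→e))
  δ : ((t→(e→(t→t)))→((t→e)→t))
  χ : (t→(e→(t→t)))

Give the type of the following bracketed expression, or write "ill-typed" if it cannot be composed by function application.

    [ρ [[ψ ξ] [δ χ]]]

[ψ ξ]: ξ is ((((t→e)→e)→((t→(t→t))→(t→e)))→(t→e)), ψ is (((t→e)→e)→((t→(t→t))→(t→e))); result (t→e).
[δ χ]: δ is ((t→(e→(t→t)))→((t→e)→t)), χ is (t→(e→(t→t))); result ((t→e)→t).
[[ψ ξ] [δ χ]]: [δ χ] is ((t→e)→t), [ψ ξ] is (t→e); result t.
[ρ [[ψ ξ] [δ χ]]]: t and t cannot combine by function application — type clash.

ill-typed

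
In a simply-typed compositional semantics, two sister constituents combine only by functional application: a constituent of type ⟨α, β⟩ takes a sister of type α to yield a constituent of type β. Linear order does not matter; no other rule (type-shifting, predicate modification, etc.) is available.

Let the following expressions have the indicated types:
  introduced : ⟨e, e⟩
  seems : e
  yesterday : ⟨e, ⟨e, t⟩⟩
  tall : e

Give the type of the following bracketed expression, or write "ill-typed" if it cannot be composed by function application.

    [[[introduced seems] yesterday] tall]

[introduced seems] — introduced of type ⟨e, e⟩ combines with seems of type e: type e.
[[introduced seems] yesterday] — yesterday of type ⟨e, ⟨e, t⟩⟩ combines with [introduced seems] of type e: type ⟨e, t⟩.
[[[introduced seems] yesterday] tall] — [[introduced seems] yesterday] of type ⟨e, t⟩ combines with tall of type e: type t.

t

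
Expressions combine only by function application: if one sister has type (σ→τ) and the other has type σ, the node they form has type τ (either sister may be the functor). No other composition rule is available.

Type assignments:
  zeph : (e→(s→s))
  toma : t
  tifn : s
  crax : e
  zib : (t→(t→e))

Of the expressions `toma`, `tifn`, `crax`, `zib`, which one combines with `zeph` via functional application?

crax

toma : t — does not combine with zeph.
tifn : s — does not combine with zeph.
crax — combines: zeph : (e→(s→s)) takes crax : e as argument, giving (s→s).
zib : (t→(t→e)) — does not combine with zeph.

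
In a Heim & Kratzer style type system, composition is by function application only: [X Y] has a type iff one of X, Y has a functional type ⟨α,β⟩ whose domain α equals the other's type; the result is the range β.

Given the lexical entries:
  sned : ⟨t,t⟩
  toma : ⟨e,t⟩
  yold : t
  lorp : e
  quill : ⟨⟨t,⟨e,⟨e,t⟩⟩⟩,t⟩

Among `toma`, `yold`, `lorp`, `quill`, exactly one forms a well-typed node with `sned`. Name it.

toma : ⟨e,t⟩ — sned needs t; toma needs e; neither fits.
yold — combines: sned : ⟨t,t⟩ takes yold : t as argument, giving t.
lorp : e — sned needs t; lorp needs nothing (atomic); neither fits.
quill : ⟨⟨t,⟨e,⟨e,t⟩⟩⟩,t⟩ — sned needs t; quill needs ⟨t,⟨e,⟨e,t⟩⟩⟩; neither fits.

yold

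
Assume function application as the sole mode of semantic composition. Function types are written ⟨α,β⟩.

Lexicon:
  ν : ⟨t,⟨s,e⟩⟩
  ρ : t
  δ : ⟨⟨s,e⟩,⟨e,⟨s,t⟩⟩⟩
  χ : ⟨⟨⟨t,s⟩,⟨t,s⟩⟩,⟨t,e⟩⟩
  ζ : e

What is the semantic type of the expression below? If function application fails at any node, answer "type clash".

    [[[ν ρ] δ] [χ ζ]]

[ν ρ]: functor ν : ⟨t,⟨s,e⟩⟩, argument ρ : t; result ⟨s,e⟩.
[[ν ρ] δ]: functor δ : ⟨⟨s,e⟩,⟨e,⟨s,t⟩⟩⟩, argument [ν ρ] : ⟨s,e⟩; result ⟨e,⟨s,t⟩⟩.
[χ ζ]: ⟨⟨⟨t,s⟩,⟨t,s⟩⟩,⟨t,e⟩⟩ with e — neither is a function whose domain matches the other; composition fails here.

type clash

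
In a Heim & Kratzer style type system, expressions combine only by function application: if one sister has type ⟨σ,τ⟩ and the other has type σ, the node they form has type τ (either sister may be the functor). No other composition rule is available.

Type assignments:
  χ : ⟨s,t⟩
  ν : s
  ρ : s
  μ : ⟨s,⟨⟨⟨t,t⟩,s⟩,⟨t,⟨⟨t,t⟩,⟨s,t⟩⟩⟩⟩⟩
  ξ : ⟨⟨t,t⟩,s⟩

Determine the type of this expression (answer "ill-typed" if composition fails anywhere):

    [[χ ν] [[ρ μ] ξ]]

[χ ν]: ⟨s,t⟩ applied to s yields t.
[ρ μ]: ⟨s,⟨⟨⟨t,t⟩,s⟩,⟨t,⟨⟨t,t⟩,⟨s,t⟩⟩⟩⟩⟩ applied to s yields ⟨⟨⟨t,t⟩,s⟩,⟨t,⟨⟨t,t⟩,⟨s,t⟩⟩⟩⟩.
[[ρ μ] ξ]: ⟨⟨⟨t,t⟩,s⟩,⟨t,⟨⟨t,t⟩,⟨s,t⟩⟩⟩⟩ applied to ⟨⟨t,t⟩,s⟩ yields ⟨t,⟨⟨t,t⟩,⟨s,t⟩⟩⟩.
[[χ ν] [[ρ μ] ξ]]: ⟨t,⟨⟨t,t⟩,⟨s,t⟩⟩⟩ applied to t yields ⟨⟨t,t⟩,⟨s,t⟩⟩.

⟨⟨t,t⟩,⟨s,t⟩⟩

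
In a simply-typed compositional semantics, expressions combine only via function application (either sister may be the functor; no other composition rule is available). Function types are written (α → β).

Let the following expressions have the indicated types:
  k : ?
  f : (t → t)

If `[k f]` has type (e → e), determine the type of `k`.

For [k f] to have type (e → e) with f of type (t → t), k must be the function: k : ((t → t) → (e → e)).

((t → t) → (e → e))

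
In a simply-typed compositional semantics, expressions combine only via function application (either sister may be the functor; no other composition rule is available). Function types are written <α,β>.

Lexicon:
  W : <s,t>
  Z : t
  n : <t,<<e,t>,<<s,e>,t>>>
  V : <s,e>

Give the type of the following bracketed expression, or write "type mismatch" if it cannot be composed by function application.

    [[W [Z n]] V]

type mismatch

[Z n] — n of type <t,<<e,t>,<<s,e>,t>>> combines with Z of type t: type <<e,t>,<<s,e>,t>>.
At [W [Z n]]: neither <s,t> nor <<e,t>,<<s,e>,t>> can take the other as argument; the node is ill-typed.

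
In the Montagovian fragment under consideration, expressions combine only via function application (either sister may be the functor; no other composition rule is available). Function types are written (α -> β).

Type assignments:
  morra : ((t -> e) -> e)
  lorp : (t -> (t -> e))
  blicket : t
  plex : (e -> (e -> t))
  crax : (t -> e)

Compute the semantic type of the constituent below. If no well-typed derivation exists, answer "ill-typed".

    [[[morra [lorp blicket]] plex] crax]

ill-typed

[lorp blicket] — lorp of type (t -> (t -> e)) combines with blicket of type t: type (t -> e).
[morra [lorp blicket]] — morra of type ((t -> e) -> e) combines with [lorp blicket] of type (t -> e): type e.
[[morra [lorp blicket]] plex] — plex of type (e -> (e -> t)) combines with [morra [lorp blicket]] of type e: type (e -> t).
At [[[morra [lorp blicket]] plex] crax]: neither (e -> t) nor (t -> e) can take the other as argument; the node is ill-typed.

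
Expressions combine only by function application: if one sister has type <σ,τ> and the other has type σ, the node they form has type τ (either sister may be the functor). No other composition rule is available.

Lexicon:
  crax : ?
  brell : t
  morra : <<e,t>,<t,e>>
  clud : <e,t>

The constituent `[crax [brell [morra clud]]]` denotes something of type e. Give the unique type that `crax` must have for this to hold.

<e,e>

At [crax [brell [morra clud]]] (required: e): [brell [morra clud]] is e, which is not a function with range e; hence crax is the functor — type <e,e>.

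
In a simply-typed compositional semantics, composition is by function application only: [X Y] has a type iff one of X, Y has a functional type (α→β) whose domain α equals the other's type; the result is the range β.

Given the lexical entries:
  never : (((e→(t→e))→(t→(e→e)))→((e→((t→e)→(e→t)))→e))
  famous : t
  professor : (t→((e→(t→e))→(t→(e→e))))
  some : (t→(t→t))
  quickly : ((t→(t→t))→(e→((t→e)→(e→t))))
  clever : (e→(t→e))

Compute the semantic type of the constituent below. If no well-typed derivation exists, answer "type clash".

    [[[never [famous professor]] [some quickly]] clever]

[famous professor]: professor is (t→((e→(t→e))→(t→(e→e)))), famous is t; result ((e→(t→e))→(t→(e→e))).
[never [famous professor]]: never is (((e→(t→e))→(t→(e→e)))→((e→((t→e)→(e→t)))→e)), [famous professor] is ((e→(t→e))→(t→(e→e))); result ((e→((t→e)→(e→t)))→e).
[some quickly]: quickly is ((t→(t→t))→(e→((t→e)→(e→t)))), some is (t→(t→t)); result (e→((t→e)→(e→t))).
[[never [famous professor]] [some quickly]]: [never [famous professor]] is ((e→((t→e)→(e→t)))→e), [some quickly] is (e→((t→e)→(e→t))); result e.
[[[never [famous professor]] [some quickly]] clever]: clever is (e→(t→e)), [[never [famous professor]] [some quickly]] is e; result (t→e).

(t→e)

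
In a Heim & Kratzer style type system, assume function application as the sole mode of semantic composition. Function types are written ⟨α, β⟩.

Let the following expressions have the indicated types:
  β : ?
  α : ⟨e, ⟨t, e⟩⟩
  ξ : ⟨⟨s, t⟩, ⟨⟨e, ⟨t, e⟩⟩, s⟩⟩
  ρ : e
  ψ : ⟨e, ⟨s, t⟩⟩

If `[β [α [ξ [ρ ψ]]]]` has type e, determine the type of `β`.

⟨s, e⟩

For [β [α [ξ [ρ ψ]]]] to have type e with [α [ξ [ρ ψ]]] of type s, β must be the function: β : ⟨s, e⟩.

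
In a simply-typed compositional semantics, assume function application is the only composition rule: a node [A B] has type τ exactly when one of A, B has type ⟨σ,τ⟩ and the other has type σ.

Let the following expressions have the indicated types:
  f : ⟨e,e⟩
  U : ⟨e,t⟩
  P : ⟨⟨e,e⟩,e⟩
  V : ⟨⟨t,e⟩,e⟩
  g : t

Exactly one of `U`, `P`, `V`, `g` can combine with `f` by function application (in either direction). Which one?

P

U : ⟨e,t⟩ — no; f wants e, and U wants e.
P — combines: P : ⟨⟨e,e⟩,e⟩ takes f : ⟨e,e⟩ as argument, giving e.
V : ⟨⟨t,e⟩,e⟩ — no; f wants e, and V wants ⟨t,e⟩.
g : t — no; f wants e, and g wants nothing (atomic).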